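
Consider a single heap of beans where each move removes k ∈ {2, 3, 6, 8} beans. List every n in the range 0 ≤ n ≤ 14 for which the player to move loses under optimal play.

0, 1, 5, 10, 14

Grundy values for subtraction set {2, 3, 6, 8}:
g(0) = mex{} = 0
g(1) = mex{} = 0
g(2) = mex{0} = 1
g(3) = mex{0} = 1
g(4) = mex{0,1} = 2
g(5) = mex{1} = 0
g(6) = mex{0,1,2} = 3
g(7) = mex{0,2} = 1
g(8) = mex{0,1,3} = 2
g(9) = mex{0,1,3} = 2
g(10) = mex{1,2} = 0
g(11) = mex{0,1,2} = 3
g(12) = mex{0,2,3} = 1
g(13) = mex{0,1,3} = 2
g(14) = mex{1,2,3} = 0
The P-positions (g = 0) in 0..14 are 0, 1, 5, 10, 14.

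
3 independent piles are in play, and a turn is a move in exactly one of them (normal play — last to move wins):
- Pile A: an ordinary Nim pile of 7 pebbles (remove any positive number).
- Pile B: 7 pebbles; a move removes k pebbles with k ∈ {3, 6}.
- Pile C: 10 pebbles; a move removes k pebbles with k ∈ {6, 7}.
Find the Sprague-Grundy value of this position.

4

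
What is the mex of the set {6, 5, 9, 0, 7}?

1

0 is in the set but 1 is not, so the mex is 1.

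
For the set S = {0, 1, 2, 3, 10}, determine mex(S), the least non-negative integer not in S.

4

The values 0, 1, 2, 3 are all present; 4 is the first non-negative integer missing from the set.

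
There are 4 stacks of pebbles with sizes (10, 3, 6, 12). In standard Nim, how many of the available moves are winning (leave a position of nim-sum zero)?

Nim-sum: 10 XOR 3 XOR 6 XOR 12 = 3.
The overall nim-sum is X = 3. A stack of size p has a winning move iff p XOR X < p (reduce it to p XOR X).
  10: 10 XOR 3 = 9 < 10 — winning move (to 9).
  3: 3 XOR 3 = 0 < 3 — winning move (to 0).
  6: 6 XOR 3 = 5 < 6 — winning move (to 5).
  12: 12 XOR 3 = 15 ≥ 12 — no move.
That gives 3 winning moves.

3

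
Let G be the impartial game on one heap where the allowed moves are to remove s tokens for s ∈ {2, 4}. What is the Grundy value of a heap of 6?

Compute g(0), g(1), … for moves {2, 4}:
g(0) = mex{} = 0
g(1) = mex{} = 0
g(2) = mex{0} = 1
g(3) = mex{0} = 1
g(4) = mex{0,1} = 2
g(5) = mex{0,1} = 2
g(6) = mex{1,2} = 0
So g(6) = 0.

0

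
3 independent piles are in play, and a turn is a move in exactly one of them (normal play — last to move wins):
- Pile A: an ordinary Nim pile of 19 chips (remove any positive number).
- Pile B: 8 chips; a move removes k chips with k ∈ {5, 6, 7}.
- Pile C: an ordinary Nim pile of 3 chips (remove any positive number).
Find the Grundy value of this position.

Pile A is a plain Nim pile of size 19, so its Grundy value is 19.
For pile B, compute g(0), g(1), … with moves {5, 6, 7}:
g(0) = mex{} = 0
g(1) = mex{} = 0
g(2) = mex{} = 0
g(3) = mex{} = 0
g(4) = mex{} = 0
g(5) = mex{0} = 1
g(6) = mex{0} = 1
g(7) = mex{0} = 1
g(8) = mex{0} = 1
So g(8) = 1.
Pile C is a plain Nim pile of size 3, so its Grundy value is 3.
By the Sprague-Grundy theorem, the Grundy value of a sum of independent games is the XOR of the component values.
Combined value = 19 XOR 1 XOR 3 = 17.

17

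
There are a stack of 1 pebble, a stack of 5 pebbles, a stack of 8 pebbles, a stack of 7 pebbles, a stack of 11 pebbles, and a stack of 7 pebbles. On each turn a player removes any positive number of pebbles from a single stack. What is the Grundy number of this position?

7

Compute the nim-sum pairwise:
1 ^ 5 = 4
4 ^ 8 = 12
12 ^ 7 = 11
11 ^ 11 = 0
0 ^ 7 = 7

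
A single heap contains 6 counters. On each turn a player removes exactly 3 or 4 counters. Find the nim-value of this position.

Compute g(0), g(1), … for moves {3, 4}:
k:     0  1  2  3  4  5  6
g(k):  0  0  0  1  1  1  2
So g(6) = 2.

2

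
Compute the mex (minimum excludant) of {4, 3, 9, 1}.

0 is not in the set, so the mex is 0.

0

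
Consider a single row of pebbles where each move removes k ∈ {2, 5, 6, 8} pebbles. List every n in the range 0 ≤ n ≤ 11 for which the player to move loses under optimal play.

Build the Grundy sequence with g(k) = mex{g(k−s) : s ∈ {2, 5, 6, 8}, s ≤ k}:
g(0) = mex{} = 0
g(1) = mex{} = 0
g(2) = mex{0} = 1
g(3) = mex{0} = 1
g(4) = mex{1} = 0
g(5) = mex{0,1} = 2
g(6) = mex{0} = 1
g(7) = mex{0,1,2} = 3
g(8) = mex{0,1} = 2
g(9) = mex{0,1,3} = 2
g(10) = mex{0,1,2} = 3
g(11) = mex{1,2} = 0
The P-positions (g = 0) in 0..11 are 0, 1, 4, 11.

0, 1, 4, 11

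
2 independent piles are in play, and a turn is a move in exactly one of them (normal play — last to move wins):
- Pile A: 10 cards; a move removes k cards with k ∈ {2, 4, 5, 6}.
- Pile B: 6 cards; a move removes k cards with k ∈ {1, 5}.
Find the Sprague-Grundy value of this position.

For pile A, compute g(0), g(1), … with moves {2, 4, 5, 6}:
k:     0  1  2  3  4  5  6  7  8  9 10
g(k):  0  0  1  1  2  2  3  3  0  0  1
So g(10) = 1.
For pile B, compute g(0), g(1), … with moves {1, 5}:
k:     0  1  2  3  4  5  6
g(k):  0  1  0  1  0  1  0
So g(6) = 0.
By the Sprague-Grundy theorem, the Grundy value of a sum of independent games is the XOR of the component values.
Combined value = 1 XOR 0 = 1.

1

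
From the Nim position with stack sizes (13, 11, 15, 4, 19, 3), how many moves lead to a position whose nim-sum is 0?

1

Compute the nim-sum pairwise:
13 XOR 11 = 6
6 XOR 15 = 9
9 XOR 4 = 13
13 XOR 19 = 30
30 XOR 3 = 29
The overall nim-sum is X = 29. A stack of size p has a winning move iff p XOR X < p (reduce it to p XOR X).
  13: 13 XOR 29 = 16 ≥ 13 — no move.
  11: 11 XOR 29 = 22 ≥ 11 — no move.
  15: 15 XOR 29 = 18 ≥ 15 — no move.
  4: 4 XOR 29 = 25 ≥ 4 — no move.
  19: 19 XOR 29 = 14 < 19 — winning move (to 14).
  3: 3 XOR 29 = 30 ≥ 3 — no move.
That gives 1 winning move.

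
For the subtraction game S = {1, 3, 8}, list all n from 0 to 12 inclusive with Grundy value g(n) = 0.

0, 2, 4, 6, 11

Grundy values for subtraction set {1, 3, 8}:
g(0) = mex{} = 0
g(1) = mex{0} = 1
g(2) = mex{1} = 0
g(3) = mex{0} = 1
g(4) = mex{1} = 0
g(5) = mex{0} = 1
g(6) = mex{1} = 0
g(7) = mex{0} = 1
g(8) = mex{0,1} = 2
g(9) = mex{0,1,2} = 3
g(10) = mex{0,1,3} = 2
g(11) = mex{1,2} = 0
g(12) = mex{0,3} = 1
The P-positions (g = 0) in 0..12 are 0, 2, 4, 6, 11.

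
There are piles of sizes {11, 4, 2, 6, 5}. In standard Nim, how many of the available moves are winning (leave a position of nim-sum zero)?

1

Compute the nim-sum pairwise:
11 ^ 4 = 15
15 ^ 2 = 13
13 ^ 6 = 11
11 ^ 5 = 14
The overall nim-sum is X = 14. A pile of size p has a winning move iff p XOR X < p (reduce it to p XOR X).
  11: 11 XOR 14 = 5 < 11 — winning move (to 5).
  4: 4 XOR 14 = 10 ≥ 4 — no move.
  2: 2 XOR 14 = 12 ≥ 2 — no move.
  6: 6 XOR 14 = 8 ≥ 6 — no move.
  5: 5 XOR 14 = 11 ≥ 5 — no move.
That gives 1 winning move.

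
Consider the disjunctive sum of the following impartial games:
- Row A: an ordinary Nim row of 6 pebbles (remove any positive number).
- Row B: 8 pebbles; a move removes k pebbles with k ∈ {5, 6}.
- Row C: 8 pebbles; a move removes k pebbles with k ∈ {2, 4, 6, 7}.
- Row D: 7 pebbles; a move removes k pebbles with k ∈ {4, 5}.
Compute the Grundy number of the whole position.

2

Row A is a plain Nim row of size 6, so its Grundy value is 6.
Build the Grundy sequence for row B with g(k) = mex{g(k−s) : s ∈ {5, 6}, s ≤ k}:
k:     0  1  2  3  4  5  6  7  8
g(k):  0  0  0  0  0  1  1  1  1
So g(8) = 1.
Build the Grundy sequence for row C with g(k) = mex{g(k−s) : s ∈ {2, 4, 6, 7}, s ≤ k}:
g(0) = mex{} = 0
g(1) = mex{} = 0
g(2) = mex{0} = 1
g(3) = mex{0} = 1
g(4) = mex{0,1} = 2
g(5) = mex{0,1} = 2
g(6) = mex{0,1,2} = 3
g(7) = mex{0,1,2} = 3
g(8) = mex{0,1,2,3} = 4
So g(8) = 4.
For row D, compute g(0), g(1), … with moves {4, 5}:
g(0) = mex{} = 0
g(1) = mex{} = 0
g(2) = mex{} = 0
g(3) = mex{} = 0
g(4) = mex{0} = 1
g(5) = mex{0} = 1
g(6) = mex{0} = 1
g(7) = mex{0} = 1
So g(7) = 1.
By the Sprague-Grundy theorem, the Grundy value of a sum of independent games is the XOR of the component values.
Combined value = 6 ⊕ 1 ⊕ 4 ⊕ 1 = 2.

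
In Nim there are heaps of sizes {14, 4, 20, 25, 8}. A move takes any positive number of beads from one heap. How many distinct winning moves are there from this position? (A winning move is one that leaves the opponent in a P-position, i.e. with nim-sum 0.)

3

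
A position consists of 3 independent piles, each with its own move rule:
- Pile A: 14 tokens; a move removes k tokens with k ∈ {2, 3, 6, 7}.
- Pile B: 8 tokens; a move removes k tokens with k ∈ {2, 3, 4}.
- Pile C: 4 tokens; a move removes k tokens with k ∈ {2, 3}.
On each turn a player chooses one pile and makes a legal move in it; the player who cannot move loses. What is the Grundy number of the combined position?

For pile A, compute g(0), g(1), … with moves {2, 3, 6, 7}:
g(0) = mex{} = 0
g(1) = mex{} = 0
g(2) = mex{0} = 1
g(3) = mex{0} = 1
g(4) = mex{0,1} = 2
g(5) = mex{1} = 0
g(6) = mex{0,1,2} = 3
g(7) = mex{0,2} = 1
g(8) = mex{0,1,3} = 2
g(9) = mex{1,3} = 0
g(10) = mex{1,2} = 0
g(11) = mex{0,2} = 1
g(12) = mex{0,3} = 1
g(13) = mex{0,1,3} = 2
g(14) = mex{1,2} = 0
So g(14) = 0.
Build the Grundy sequence for pile B with g(k) = mex{g(k−s) : s ∈ {2, 3, 4}, s ≤ k}:
g(0) = mex{} = 0
g(1) = mex{} = 0
g(2) = mex{0} = 1
g(3) = mex{0} = 1
g(4) = mex{0,1} = 2
g(5) = mex{0,1} = 2
g(6) = mex{1,2} = 0
g(7) = mex{1,2} = 0
g(8) = mex{0,2} = 1
So g(8) = 1.
For pile C, compute g(0), g(1), … with moves {2, 3}:
k:     0  1  2  3  4
g(k):  0  0  1  1  2
So g(4) = 2.
The value of a disjunctive sum is the nim-sum of the parts.
Combined value = 0 ⊕ 1 ⊕ 2 = 3.

3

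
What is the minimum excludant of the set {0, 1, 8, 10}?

The values 0, 1 are all present; 2 is the first non-negative integer missing from the set.

2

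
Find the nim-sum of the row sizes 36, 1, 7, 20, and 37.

19

Bitwise XOR of the heap sizes:
  100100  (36)
  000001  (1)
  000111  (7)
  010100  (20)
  100101  (37)
  ------
  010011  (19)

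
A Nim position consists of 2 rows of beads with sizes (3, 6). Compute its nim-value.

In binary:
  011  (3)
  110  (6)
  ---
  101  (5)

5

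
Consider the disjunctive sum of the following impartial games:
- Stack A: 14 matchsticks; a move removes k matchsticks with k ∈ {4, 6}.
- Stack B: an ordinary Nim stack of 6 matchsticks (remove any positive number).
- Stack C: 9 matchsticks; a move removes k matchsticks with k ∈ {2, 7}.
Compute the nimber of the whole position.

Build the Grundy sequence for stack A with g(k) = mex{g(k−s) : s ∈ {4, 6}, s ≤ k}:
k:     0  1  2  3  4  5  6  7  8  9 10 11 12 13 14
g(k):  0  0  0  0  1  1  1  1  2  2  0  0  0  0  1
So g(14) = 1.
Stack B is a plain Nim stack of size 6, so its Grundy value is 6.
For stack C, compute g(0), g(1), … with moves {2, 7}:
k:     0  1  2  3  4  5  6  7  8  9
g(k):  0  0  1  1  0  0  1  1  2  0
So g(9) = 0.
By the Sprague-Grundy theorem, the Grundy value of a sum of independent games is the XOR of the component values.
Combined value = 1 XOR 6 XOR 0 = 7.

7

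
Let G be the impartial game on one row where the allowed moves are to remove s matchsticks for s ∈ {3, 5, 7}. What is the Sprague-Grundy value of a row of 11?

Compute g(0), g(1), … for moves {3, 5, 7}:
g(0) = mex{} = 0
g(1) = mex{} = 0
g(2) = mex{} = 0
g(3) = mex{0} = 1
g(4) = mex{0} = 1
g(5) = mex{0} = 1
g(6) = mex{0,1} = 2
g(7) = mex{0,1} = 2
g(8) = mex{0,1} = 2
g(9) = mex{0,1,2} = 3
g(10) = mex{1,2} = 0
g(11) = mex{1,2} = 0
So g(11) = 0.

0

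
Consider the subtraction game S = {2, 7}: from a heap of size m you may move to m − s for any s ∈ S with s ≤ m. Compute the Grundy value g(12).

1

Grundy values for subtraction set {2, 7}:
g(0) = mex{} = 0
g(1) = mex{} = 0
g(2) = mex{0} = 1
g(3) = mex{0} = 1
g(4) = mex{1} = 0
g(5) = mex{1} = 0
g(6) = mex{0} = 1
g(7) = mex{0} = 1
g(8) = mex{0,1} = 2
g(9) = mex{1} = 0
g(10) = mex{1,2} = 0
g(11) = mex{0} = 1
g(12) = mex{0} = 1
So g(12) = 1.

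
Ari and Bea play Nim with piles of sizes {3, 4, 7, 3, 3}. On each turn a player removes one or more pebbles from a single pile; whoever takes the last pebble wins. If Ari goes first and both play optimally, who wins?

Bitwise XOR of the heap sizes:
  011  (3)
  100  (4)
  111  (7)
  011  (3)
  011  (3)
  ---
  000  (0)
The nim-sum is 0, so this is a P-position: the player to move is in a losing position under optimal play; Ari is about to move from it and so loses — Bea wins.

Bea wins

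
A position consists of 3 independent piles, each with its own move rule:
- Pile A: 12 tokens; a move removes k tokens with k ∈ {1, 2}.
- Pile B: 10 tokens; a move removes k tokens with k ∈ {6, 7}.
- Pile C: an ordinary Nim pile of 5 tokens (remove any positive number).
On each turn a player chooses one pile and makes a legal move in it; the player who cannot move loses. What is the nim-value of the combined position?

4

Grundy values for pile A (subtraction set {1, 2}):
g(0) = mex{} = 0
g(1) = mex{0} = 1
g(2) = mex{0,1} = 2
g(3) = mex{1,2} = 0
g(4) = mex{0,2} = 1
g(5) = mex{0,1} = 2
g(6) = mex{1,2} = 0
g(7) = mex{0,2} = 1
g(8) = mex{0,1} = 2
g(9) = mex{1,2} = 0
g(10) = mex{0,2} = 1
g(11) = mex{0,1} = 2
g(12) = mex{1,2} = 0
So g(12) = 0.
Grundy values for pile B (subtraction set {6, 7}):
g(0) = mex{} = 0
g(1) = mex{} = 0
g(2) = mex{} = 0
g(3) = mex{} = 0
g(4) = mex{} = 0
g(5) = mex{} = 0
g(6) = mex{0} = 1
g(7) = mex{0} = 1
g(8) = mex{0} = 1
g(9) = mex{0} = 1
g(10) = mex{0} = 1
So g(10) = 1.
Pile C is a plain Nim pile of size 5, so its Grundy value is 5.
By the Sprague-Grundy theorem, the Grundy value of a sum of independent games is the XOR of the component values.
Combined value = 0 ⊕ 1 ⊕ 5 = 4.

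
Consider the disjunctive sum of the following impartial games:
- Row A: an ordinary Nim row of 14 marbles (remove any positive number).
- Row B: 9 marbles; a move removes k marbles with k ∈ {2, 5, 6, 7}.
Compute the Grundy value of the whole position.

Row A is a plain Nim row of size 14, so its Grundy value is 14.
Grundy values for row B (subtraction set {2, 5, 6, 7}):
g(0) = mex{} = 0
g(1) = mex{} = 0
g(2) = mex{0} = 1
g(3) = mex{0} = 1
g(4) = mex{1} = 0
g(5) = mex{0,1} = 2
g(6) = mex{0} = 1
g(7) = mex{0,1,2} = 3
g(8) = mex{0,1} = 2
g(9) = mex{0,1,3} = 2
So g(9) = 2.
The value of a disjunctive sum is the nim-sum of the parts.
Combined value = 14 ⊕ 2 = 12.

12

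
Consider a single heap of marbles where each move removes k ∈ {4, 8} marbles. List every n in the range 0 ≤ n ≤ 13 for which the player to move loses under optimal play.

Build the Grundy sequence with g(k) = mex{g(k−s) : s ∈ {4, 8}, s ≤ k}:
g(0) = mex{} = 0
g(1) = mex{} = 0
g(2) = mex{} = 0
g(3) = mex{} = 0
g(4) = mex{0} = 1
g(5) = mex{0} = 1
g(6) = mex{0} = 1
g(7) = mex{0} = 1
g(8) = mex{0,1} = 2
g(9) = mex{0,1} = 2
g(10) = mex{0,1} = 2
g(11) = mex{0,1} = 2
g(12) = mex{1,2} = 0
g(13) = mex{1,2} = 0
The P-positions (g = 0) in 0..13 are 0, 1, 2, 3, 12, 13.

0, 1, 2, 3, 12, 13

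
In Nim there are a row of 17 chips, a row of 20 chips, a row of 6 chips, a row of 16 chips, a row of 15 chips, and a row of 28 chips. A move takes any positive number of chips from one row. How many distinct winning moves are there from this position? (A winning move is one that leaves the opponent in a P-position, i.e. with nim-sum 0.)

Nim-sum: 17 XOR 20 XOR 6 XOR 16 XOR 15 XOR 28 = 0.
The nim-sum is already 0, so every move leaves a nonzero nim-sum — there are no winning moves.

0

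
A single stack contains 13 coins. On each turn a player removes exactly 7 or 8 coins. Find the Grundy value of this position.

Compute g(0), g(1), … for moves {7, 8}:
g(0) = mex{} = 0
g(1) = mex{} = 0
g(2) = mex{} = 0
g(3) = mex{} = 0
g(4) = mex{} = 0
g(5) = mex{} = 0
g(6) = mex{} = 0
g(7) = mex{0} = 1
g(8) = mex{0} = 1
g(9) = mex{0} = 1
g(10) = mex{0} = 1
g(11) = mex{0} = 1
g(12) = mex{0} = 1
g(13) = mex{0} = 1
So g(13) = 1.

1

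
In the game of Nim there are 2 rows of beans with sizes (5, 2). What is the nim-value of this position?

7

Compute the nim-sum pairwise:
5 XOR 2 = 7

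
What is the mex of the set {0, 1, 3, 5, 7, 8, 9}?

2

The values 0, 1 are all present; 2 is the first non-negative integer missing from the set.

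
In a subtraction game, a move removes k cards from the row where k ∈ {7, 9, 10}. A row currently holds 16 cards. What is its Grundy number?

2

Compute g(0), g(1), … for moves {7, 9, 10}:
k:     0  1  2  3  4  5  6  7  8  9 10 11 12 13 14 15 16
g(k):  0  0  0  0  0  0  0  1  1  1  1  1  1  1  2  2  2
So g(16) = 2.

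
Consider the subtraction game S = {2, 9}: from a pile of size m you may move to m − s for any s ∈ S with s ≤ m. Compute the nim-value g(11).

Compute g(0), g(1), … for moves {2, 9}:
g(0) = mex{} = 0
g(1) = mex{} = 0
g(2) = mex{0} = 1
g(3) = mex{0} = 1
g(4) = mex{1} = 0
g(5) = mex{1} = 0
g(6) = mex{0} = 1
g(7) = mex{0} = 1
g(8) = mex{1} = 0
g(9) = mex{0,1} = 2
g(10) = mex{0} = 1
g(11) = mex{1,2} = 0
So g(11) = 0.

0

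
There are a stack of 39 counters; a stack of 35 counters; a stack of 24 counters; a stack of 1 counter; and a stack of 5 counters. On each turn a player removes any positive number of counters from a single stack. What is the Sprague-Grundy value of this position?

Compute the nim-sum pairwise:
39 XOR 35 = 4
4 XOR 24 = 28
28 XOR 1 = 29
29 XOR 5 = 24

24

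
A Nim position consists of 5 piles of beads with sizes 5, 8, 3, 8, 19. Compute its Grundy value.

Nim-sum: 5 XOR 8 XOR 3 XOR 8 XOR 19 = 21.

21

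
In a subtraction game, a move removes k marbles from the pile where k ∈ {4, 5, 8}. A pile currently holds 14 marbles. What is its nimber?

0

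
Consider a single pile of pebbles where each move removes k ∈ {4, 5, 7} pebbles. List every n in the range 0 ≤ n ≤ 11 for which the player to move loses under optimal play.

0, 1, 2, 3, 11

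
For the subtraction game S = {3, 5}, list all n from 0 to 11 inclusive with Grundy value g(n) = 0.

0, 1, 2, 8, 9, 10

Grundy values for subtraction set {3, 5}:
k:     0  1  2  3  4  5  6  7  8  9 10 11
g(k):  0  0  0  1  1  1  2  2  0  0  0  1
The P-positions (g = 0) in 0..11 are 0, 1, 2, 8, 9, 10.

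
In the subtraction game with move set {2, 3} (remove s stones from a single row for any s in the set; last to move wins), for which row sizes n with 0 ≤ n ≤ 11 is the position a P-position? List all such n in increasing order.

Build the Grundy sequence with g(k) = mex{g(k−s) : s ∈ {2, 3}, s ≤ k}:
g(0) = mex{} = 0
g(1) = mex{} = 0
g(2) = mex{0} = 1
g(3) = mex{0} = 1
g(4) = mex{0,1} = 2
g(5) = mex{1} = 0
g(6) = mex{1,2} = 0
g(7) = mex{0,2} = 1
g(8) = mex{0} = 1
g(9) = mex{0,1} = 2
g(10) = mex{1} = 0
g(11) = mex{1,2} = 0
The P-positions (g = 0) in 0..11 are 0, 1, 5, 6, 10, 11.

0, 1, 5, 6, 10, 11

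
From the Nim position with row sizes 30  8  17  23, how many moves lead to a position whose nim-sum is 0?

Compute the nim-sum pairwise:
30 ^ 8 = 22
22 ^ 17 = 7
7 ^ 23 = 16
The overall nim-sum is X = 16. A row of size p has a winning move iff p XOR X < p (reduce it to p XOR X).
  30: 30 XOR 16 = 14 < 30 — winning move (to 14).
  8: 8 XOR 16 = 24 ≥ 8 — no move.
  17: 17 XOR 16 = 1 < 17 — winning move (to 1).
  23: 23 XOR 16 = 7 < 23 — winning move (to 7).
That gives 3 winning moves.

3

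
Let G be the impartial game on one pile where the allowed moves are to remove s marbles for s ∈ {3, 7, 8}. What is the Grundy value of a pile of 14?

1

Build the Grundy sequence with g(k) = mex{g(k−s) : s ∈ {3, 7, 8}, s ≤ k}:
k:     0  1  2  3  4  5  6  7  8  9 10 11 12 13 14
g(k):  0  0  0  1  1  1  0  2  2  1  3  0  0  2  1
So g(14) = 1.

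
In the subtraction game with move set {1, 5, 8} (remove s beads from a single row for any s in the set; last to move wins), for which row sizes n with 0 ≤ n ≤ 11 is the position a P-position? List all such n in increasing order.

0, 2, 4, 6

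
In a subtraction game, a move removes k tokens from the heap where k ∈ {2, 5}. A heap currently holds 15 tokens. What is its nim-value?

0

Build the Grundy sequence with g(k) = mex{g(k−s) : s ∈ {2, 5}, s ≤ k}:
k:     0  1  2  3  4  5  6  7  8  9 10 11 12 13 14 15
g(k):  0  0  1  1  0  2  1  0  0  1  1  0  2  1  0  0
So g(15) = 0.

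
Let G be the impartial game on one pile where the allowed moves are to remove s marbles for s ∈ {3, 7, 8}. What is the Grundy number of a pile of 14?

1

Build the Grundy sequence with g(k) = mex{g(k−s) : s ∈ {3, 7, 8}, s ≤ k}:
k:     0  1  2  3  4  5  6  7  8  9 10 11 12 13 14
g(k):  0  0  0  1  1  1  0  2  2  1  3  0  0  2  1
So g(14) = 1.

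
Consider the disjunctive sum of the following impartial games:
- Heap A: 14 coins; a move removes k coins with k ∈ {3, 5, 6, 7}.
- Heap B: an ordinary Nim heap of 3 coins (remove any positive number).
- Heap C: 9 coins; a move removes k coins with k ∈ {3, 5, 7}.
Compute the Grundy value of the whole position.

Build the Grundy sequence for heap A with g(k) = mex{g(k−s) : s ∈ {3, 5, 6, 7}, s ≤ k}:
g(0) = mex{} = 0
g(1) = mex{} = 0
g(2) = mex{} = 0
g(3) = mex{0} = 1
g(4) = mex{0} = 1
g(5) = mex{0} = 1
g(6) = mex{0,1} = 2
g(7) = mex{0,1} = 2
g(8) = mex{0,1} = 2
g(9) = mex{0,1,2} = 3
g(10) = mex{1,2} = 0
g(11) = mex{1,2} = 0
g(12) = mex{1,2,3} = 0
g(13) = mex{0,2} = 1
g(14) = mex{0,2,3} = 1
So g(14) = 1.
Heap B is a plain Nim heap of size 3, so its Grundy value is 3.
Build the Grundy sequence for heap C with g(k) = mex{g(k−s) : s ∈ {3, 5, 7}, s ≤ k}:
g(0) = mex{} = 0
g(1) = mex{} = 0
g(2) = mex{} = 0
g(3) = mex{0} = 1
g(4) = mex{0} = 1
g(5) = mex{0} = 1
g(6) = mex{0,1} = 2
g(7) = mex{0,1} = 2
g(8) = mex{0,1} = 2
g(9) = mex{0,1,2} = 3
So g(9) = 3.
By the Sprague-Grundy theorem, the Grundy value of a sum of independent games is the XOR of the component values.
Combined value = 1 XOR 3 XOR 3 = 1.

1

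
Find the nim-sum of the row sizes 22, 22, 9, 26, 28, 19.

28

Nim-sum: 22 ⊕ 22 ⊕ 9 ⊕ 26 ⊕ 28 ⊕ 19 = 28.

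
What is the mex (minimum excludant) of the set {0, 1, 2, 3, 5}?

The values 0, 1, 2, 3 are all present; 4 is the first non-negative integer missing from the set.

4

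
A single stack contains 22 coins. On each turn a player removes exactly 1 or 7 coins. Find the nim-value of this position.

Grundy values for subtraction set {1, 7}:
k:     0  1  2  3  4  5  6  7  8  9 10 11 12 13 14 15 16 17 18 19 20 21 22
g(k):  0  1  0  1  0  1  0  1  0  1  0  1  0  1  0  1  0  1  0  1  0  1  0
So g(22) = 0.

0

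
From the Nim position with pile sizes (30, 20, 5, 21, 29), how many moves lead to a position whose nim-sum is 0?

5

Nim-sum: 30 ⊕ 20 ⊕ 5 ⊕ 21 ⊕ 29 = 7.
The overall nim-sum is X = 7. A pile of size p has a winning move iff p XOR X < p (reduce it to p XOR X).
  30: 30 XOR 7 = 25 < 30 — winning move (to 25).
  20: 20 XOR 7 = 19 < 20 — winning move (to 19).
  5: 5 XOR 7 = 2 < 5 — winning move (to 2).
  21: 21 XOR 7 = 18 < 21 — winning move (to 18).
  29: 29 XOR 7 = 26 < 29 — winning move (to 26).
That gives 5 winning moves.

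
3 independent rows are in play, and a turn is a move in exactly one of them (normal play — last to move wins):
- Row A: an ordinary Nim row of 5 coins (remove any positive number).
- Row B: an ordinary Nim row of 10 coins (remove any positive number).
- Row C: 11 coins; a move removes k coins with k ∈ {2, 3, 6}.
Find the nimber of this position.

14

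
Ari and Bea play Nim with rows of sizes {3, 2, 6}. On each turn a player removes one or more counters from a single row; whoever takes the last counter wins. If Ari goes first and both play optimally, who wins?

Ari wins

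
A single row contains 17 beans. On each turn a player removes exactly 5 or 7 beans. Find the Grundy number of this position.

1

Grundy values for subtraction set {5, 7}:
k:     0  1  2  3  4  5  6  7  8  9 10 11 12 13 14 15 16 17
g(k):  0  0  0  0  0  1  1  1  1  1  2  2  0  0  0  0  0  1
So g(17) = 1.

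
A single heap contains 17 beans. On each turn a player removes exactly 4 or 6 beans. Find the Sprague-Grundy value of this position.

Build the Grundy sequence with g(k) = mex{g(k−s) : s ∈ {4, 6}, s ≤ k}:
k:     0  1  2  3  4  5  6  7  8  9 10 11 12 13 14 15 16 17
g(k):  0  0  0  0  1  1  1  1  2  2  0  0  0  0  1  1  1  1
So g(17) = 1.

1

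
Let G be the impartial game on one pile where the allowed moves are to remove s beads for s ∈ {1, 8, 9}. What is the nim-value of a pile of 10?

2

Build the Grundy sequence with g(k) = mex{g(k−s) : s ∈ {1, 8, 9}, s ≤ k}:
k:     0  1  2  3  4  5  6  7  8  9 10
g(k):  0  1  0  1  0  1  0  1  2  3  2
So g(10) = 2.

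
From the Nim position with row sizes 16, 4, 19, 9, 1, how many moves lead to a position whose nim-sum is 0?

1

Compute the nim-sum pairwise:
16 ⊕ 4 = 20
20 ⊕ 19 = 7
7 ⊕ 9 = 14
14 ⊕ 1 = 15
The overall nim-sum is X = 15. A row of size p has a winning move iff p XOR X < p (reduce it to p XOR X).
  16: 16 XOR 15 = 31 ≥ 16 — no move.
  4: 4 XOR 15 = 11 ≥ 4 — no move.
  19: 19 XOR 15 = 28 ≥ 19 — no move.
  9: 9 XOR 15 = 6 < 9 — winning move (to 6).
  1: 1 XOR 15 = 14 ≥ 1 — no move.
That gives 1 winning move.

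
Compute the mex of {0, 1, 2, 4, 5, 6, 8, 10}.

3

The values 0, 1, 2 are all present; 3 is the first non-negative integer missing from the set.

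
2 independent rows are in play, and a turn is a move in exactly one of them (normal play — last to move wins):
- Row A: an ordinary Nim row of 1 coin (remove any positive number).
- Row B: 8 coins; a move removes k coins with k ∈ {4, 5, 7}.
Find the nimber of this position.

3

Row A is a plain Nim row of size 1, so its Grundy value is 1.
Build the Grundy sequence for row B with g(k) = mex{g(k−s) : s ∈ {4, 5, 7}, s ≤ k}:
g(0) = mex{} = 0
g(1) = mex{} = 0
g(2) = mex{} = 0
g(3) = mex{} = 0
g(4) = mex{0} = 1
g(5) = mex{0} = 1
g(6) = mex{0} = 1
g(7) = mex{0} = 1
g(8) = mex{0,1} = 2
So g(8) = 2.
By the Sprague-Grundy theorem, the Grundy value of a sum of independent games is the XOR of the component values.
Combined value = 1 ⊕ 2 = 3.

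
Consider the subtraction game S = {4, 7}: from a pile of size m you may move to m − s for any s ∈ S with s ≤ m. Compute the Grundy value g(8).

Build the Grundy sequence with g(k) = mex{g(k−s) : s ∈ {4, 7}, s ≤ k}:
g(0) = mex{} = 0
g(1) = mex{} = 0
g(2) = mex{} = 0
g(3) = mex{} = 0
g(4) = mex{0} = 1
g(5) = mex{0} = 1
g(6) = mex{0} = 1
g(7) = mex{0} = 1
g(8) = mex{0,1} = 2
So g(8) = 2.

2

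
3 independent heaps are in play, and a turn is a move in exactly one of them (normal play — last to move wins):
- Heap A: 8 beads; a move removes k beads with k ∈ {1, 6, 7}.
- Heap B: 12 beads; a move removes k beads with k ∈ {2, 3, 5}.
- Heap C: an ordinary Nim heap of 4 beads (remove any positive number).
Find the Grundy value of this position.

For heap A, compute g(0), g(1), … with moves {1, 6, 7}:
g(0) = mex{} = 0
g(1) = mex{0} = 1
g(2) = mex{1} = 0
g(3) = mex{0} = 1
g(4) = mex{1} = 0
g(5) = mex{0} = 1
g(6) = mex{0,1} = 2
g(7) = mex{0,1,2} = 3
g(8) = mex{0,1,3} = 2
So g(8) = 2.
Grundy values for heap B (subtraction set {2, 3, 5}):
k:     0  1  2  3  4  5  6  7  8  9 10 11 12
g(k):  0  0  1  1  2  2  3  0  0  1  1  2  2
So g(12) = 2.
Heap C is a plain Nim heap of size 4, so its Grundy value is 4.
By the Sprague-Grundy theorem, the Grundy value of a sum of independent games is the XOR of the component values.
Combined value = 2 XOR 2 XOR 4 = 4.

4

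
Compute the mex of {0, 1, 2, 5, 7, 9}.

3

The values 0, 1, 2 are all present; 3 is the first non-negative integer missing from the set.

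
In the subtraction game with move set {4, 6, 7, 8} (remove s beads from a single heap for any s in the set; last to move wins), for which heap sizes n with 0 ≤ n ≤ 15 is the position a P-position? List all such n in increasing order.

0, 1, 2, 3, 12, 13, 14, 15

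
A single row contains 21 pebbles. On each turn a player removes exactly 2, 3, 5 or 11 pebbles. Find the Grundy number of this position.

Compute g(0), g(1), … for moves {2, 3, 5, 11}:
k:     0  1  2  3  4  5  6  7  8  9 10 11 12 13 14 15 16 17 18 19 20 21
g(k):  0  0  1  1  2  2  3  0  0  1  1  2  2  3  0  0  1  1  2  2  3  0
So g(21) = 0.

0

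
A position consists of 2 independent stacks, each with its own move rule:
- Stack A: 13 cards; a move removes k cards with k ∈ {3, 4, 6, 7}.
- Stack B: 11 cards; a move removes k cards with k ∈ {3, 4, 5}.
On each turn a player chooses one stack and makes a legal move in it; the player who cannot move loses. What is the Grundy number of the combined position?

0

Build the Grundy sequence for stack A with g(k) = mex{g(k−s) : s ∈ {3, 4, 6, 7}, s ≤ k}:
g(0) = mex{} = 0
g(1) = mex{} = 0
g(2) = mex{} = 0
g(3) = mex{0} = 1
g(4) = mex{0} = 1
g(5) = mex{0} = 1
g(6) = mex{0,1} = 2
g(7) = mex{0,1} = 2
g(8) = mex{0,1} = 2
g(9) = mex{0,1,2} = 3
g(10) = mex{1,2} = 0
g(11) = mex{1,2} = 0
g(12) = mex{1,2,3} = 0
g(13) = mex{0,2,3} = 1
So g(13) = 1.
Grundy values for stack B (subtraction set {3, 4, 5}):
g(0) = mex{} = 0
g(1) = mex{} = 0
g(2) = mex{} = 0
g(3) = mex{0} = 1
g(4) = mex{0} = 1
g(5) = mex{0} = 1
g(6) = mex{0,1} = 2
g(7) = mex{0,1} = 2
g(8) = mex{1} = 0
g(9) = mex{1,2} = 0
g(10) = mex{1,2} = 0
g(11) = mex{0,2} = 1
So g(11) = 1.
By the Sprague-Grundy theorem, the Grundy value of a sum of independent games is the XOR of the component values.
Combined value = 1 ⊕ 1 = 0.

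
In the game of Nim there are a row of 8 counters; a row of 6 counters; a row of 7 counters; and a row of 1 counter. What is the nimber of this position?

8

Nim-sum: 8 ^ 6 ^ 7 ^ 1 = 8.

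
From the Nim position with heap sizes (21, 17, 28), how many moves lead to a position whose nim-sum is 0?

3

Nim-sum: 21 ⊕ 17 ⊕ 28 = 24.
The overall nim-sum is X = 24. A heap of size p has a winning move iff p XOR X < p (reduce it to p XOR X).
  21: 21 XOR 24 = 13 < 21 — winning move (to 13).
  17: 17 XOR 24 = 9 < 17 — winning move (to 9).
  28: 28 XOR 24 = 4 < 28 — winning move (to 4).
That gives 3 winning moves.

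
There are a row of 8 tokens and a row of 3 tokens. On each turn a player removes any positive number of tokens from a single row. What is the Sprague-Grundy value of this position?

11

Nim-sum: 8 ^ 3 = 11.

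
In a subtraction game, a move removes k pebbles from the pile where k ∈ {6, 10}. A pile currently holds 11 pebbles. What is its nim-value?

Grundy values for subtraction set {6, 10}:
g(0) = mex{} = 0
g(1) = mex{} = 0
g(2) = mex{} = 0
g(3) = mex{} = 0
g(4) = mex{} = 0
g(5) = mex{} = 0
g(6) = mex{0} = 1
g(7) = mex{0} = 1
g(8) = mex{0} = 1
g(9) = mex{0} = 1
g(10) = mex{0} = 1
g(11) = mex{0} = 1
So g(11) = 1.

1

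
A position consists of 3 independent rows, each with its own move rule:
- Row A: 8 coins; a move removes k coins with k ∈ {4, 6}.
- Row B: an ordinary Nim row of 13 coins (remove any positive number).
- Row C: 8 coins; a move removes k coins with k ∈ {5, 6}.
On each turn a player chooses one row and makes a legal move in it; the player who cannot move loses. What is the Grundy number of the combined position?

14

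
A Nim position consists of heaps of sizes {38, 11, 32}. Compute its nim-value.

13

Nim-sum: 38 XOR 11 XOR 32 = 13.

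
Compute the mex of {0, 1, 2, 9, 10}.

3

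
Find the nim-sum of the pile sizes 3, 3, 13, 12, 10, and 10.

Bitwise XOR of the heap sizes:
  0011  (3)
  0011  (3)
  1101  (13)
  1100  (12)
  1010  (10)
  1010  (10)
  ----
  0001  (1)

1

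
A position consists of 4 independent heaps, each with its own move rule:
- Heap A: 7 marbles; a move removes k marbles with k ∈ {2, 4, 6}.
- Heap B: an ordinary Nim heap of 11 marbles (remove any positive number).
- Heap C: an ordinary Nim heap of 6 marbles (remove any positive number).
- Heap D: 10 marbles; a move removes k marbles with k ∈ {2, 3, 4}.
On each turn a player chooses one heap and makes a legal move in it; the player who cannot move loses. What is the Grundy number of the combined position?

12

For heap A, compute g(0), g(1), … with moves {2, 4, 6}:
k:     0  1  2  3  4  5  6  7
g(k):  0  0  1  1  2  2  3  3
So g(7) = 3.
Heap B is a plain Nim heap of size 11, so its Grundy value is 11.
Heap C is a plain Nim heap of size 6, so its Grundy value is 6.
Build the Grundy sequence for heap D with g(k) = mex{g(k−s) : s ∈ {2, 3, 4}, s ≤ k}:
k:     0  1  2  3  4  5  6  7  8  9 10
g(k):  0  0  1  1  2  2  0  0  1  1  2
So g(10) = 2.
The value of a disjunctive sum is the nim-sum of the parts.
Combined value = 3 ⊕ 11 ⊕ 6 ⊕ 2 = 12.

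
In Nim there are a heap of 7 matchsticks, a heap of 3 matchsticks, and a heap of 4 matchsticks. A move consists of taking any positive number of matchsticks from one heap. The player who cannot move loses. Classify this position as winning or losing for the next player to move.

Nim-sum: 7 ⊕ 3 ⊕ 4 = 0.
The nim-sum is 0, so this is a P-position: the player to move is in a losing position under optimal play.

Losing position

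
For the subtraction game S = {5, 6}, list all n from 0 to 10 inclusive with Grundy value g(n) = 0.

0, 1, 2, 3, 4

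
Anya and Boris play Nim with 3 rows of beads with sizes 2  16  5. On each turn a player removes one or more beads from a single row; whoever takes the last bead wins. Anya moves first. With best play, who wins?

Anya wins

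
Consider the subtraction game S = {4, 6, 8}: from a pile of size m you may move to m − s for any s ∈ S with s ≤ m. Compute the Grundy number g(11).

2

Grundy values for subtraction set {4, 6, 8}:
k:     0  1  2  3  4  5  6  7  8  9 10 11
g(k):  0  0  0  0  1  1  1  1  2  2  2  2
So g(11) = 2.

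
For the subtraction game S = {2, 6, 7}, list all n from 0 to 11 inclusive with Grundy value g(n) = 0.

Grundy values for subtraction set {2, 6, 7}:
k:     0  1  2  3  4  5  6  7  8  9 10 11
g(k):  0  0  1  1  0  0  1  1  2  0  3  1
The P-positions (g = 0) in 0..11 are 0, 1, 4, 5, 9.

0, 1, 4, 5, 9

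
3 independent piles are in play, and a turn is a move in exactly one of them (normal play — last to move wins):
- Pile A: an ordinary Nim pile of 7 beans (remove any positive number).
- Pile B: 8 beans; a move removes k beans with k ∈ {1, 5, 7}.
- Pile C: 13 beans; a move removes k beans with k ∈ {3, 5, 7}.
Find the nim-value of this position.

6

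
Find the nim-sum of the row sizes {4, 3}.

7

Bitwise XOR of the heap sizes:
  100  (4)
  011  (3)
  ---
  111  (7)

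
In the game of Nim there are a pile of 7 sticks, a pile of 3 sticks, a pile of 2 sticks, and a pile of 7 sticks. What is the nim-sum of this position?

1

Write each in binary and XOR column by column:
  111  (7)
  011  (3)
  010  (2)
  111  (7)
  ---
  001  (1)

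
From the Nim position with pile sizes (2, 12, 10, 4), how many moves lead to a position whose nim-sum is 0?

0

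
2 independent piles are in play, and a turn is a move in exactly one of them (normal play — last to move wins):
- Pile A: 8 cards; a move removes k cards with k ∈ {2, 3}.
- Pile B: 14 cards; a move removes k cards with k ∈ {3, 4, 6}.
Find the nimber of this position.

0

Build the Grundy sequence for pile A with g(k) = mex{g(k−s) : s ∈ {2, 3}, s ≤ k}:
g(0) = mex{} = 0
g(1) = mex{} = 0
g(2) = mex{0} = 1
g(3) = mex{0} = 1
g(4) = mex{0,1} = 2
g(5) = mex{1} = 0
g(6) = mex{1,2} = 0
g(7) = mex{0,2} = 1
g(8) = mex{0} = 1
So g(8) = 1.
Grundy values for pile B (subtraction set {3, 4, 6}):
g(0) = mex{} = 0
g(1) = mex{} = 0
g(2) = mex{} = 0
g(3) = mex{0} = 1
g(4) = mex{0} = 1
g(5) = mex{0} = 1
g(6) = mex{0,1} = 2
g(7) = mex{0,1} = 2
g(8) = mex{0,1} = 2
g(9) = mex{1,2} = 0
g(10) = mex{1,2} = 0
g(11) = mex{1,2} = 0
g(12) = mex{0,2} = 1
g(13) = mex{0,2} = 1
g(14) = mex{0,2} = 1
So g(14) = 1.
The value of a disjunctive sum is the nim-sum of the parts.
Combined value = 1 ⊕ 1 = 0.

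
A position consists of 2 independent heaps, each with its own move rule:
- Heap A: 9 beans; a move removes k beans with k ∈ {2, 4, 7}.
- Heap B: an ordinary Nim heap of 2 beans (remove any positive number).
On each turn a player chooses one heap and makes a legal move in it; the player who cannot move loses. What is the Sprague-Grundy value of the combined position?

2

Build the Grundy sequence for heap A with g(k) = mex{g(k−s) : s ∈ {2, 4, 7}, s ≤ k}:
k:     0  1  2  3  4  5  6  7  8  9
g(k):  0  0  1  1  2  2  0  3  1  0
So g(9) = 0.
Heap B is a plain Nim heap of size 2, so its Grundy value is 2.
By the Sprague-Grundy theorem, the Grundy value of a sum of independent games is the XOR of the component values.
Combined value = 0 ⊕ 2 = 2.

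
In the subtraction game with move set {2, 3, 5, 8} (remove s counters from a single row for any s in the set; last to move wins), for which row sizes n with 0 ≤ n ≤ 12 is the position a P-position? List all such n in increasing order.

0, 1, 7, 11

Grundy values for subtraction set {2, 3, 5, 8}:
k:     0  1  2  3  4  5  6  7  8  9 10 11 12
g(k):  0  0  1  1  2  2  3  0  4  1  3  0  4
The P-positions (g = 0) in 0..12 are 0, 1, 7, 11.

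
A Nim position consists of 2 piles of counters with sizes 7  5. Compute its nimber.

2

In binary:
  111  (7)
  101  (5)
  ---
  010  (2)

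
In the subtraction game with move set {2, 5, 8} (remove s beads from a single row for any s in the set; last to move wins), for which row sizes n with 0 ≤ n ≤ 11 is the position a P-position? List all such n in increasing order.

0, 1, 4, 7, 10, 11

Grundy values for subtraction set {2, 5, 8}:
g(0) = mex{} = 0
g(1) = mex{} = 0
g(2) = mex{0} = 1
g(3) = mex{0} = 1
g(4) = mex{1} = 0
g(5) = mex{0,1} = 2
g(6) = mex{0} = 1
g(7) = mex{1,2} = 0
g(8) = mex{0,1} = 2
g(9) = mex{0} = 1
g(10) = mex{1,2} = 0
g(11) = mex{1} = 0
The P-positions (g = 0) in 0..11 are 0, 1, 4, 7, 10, 11.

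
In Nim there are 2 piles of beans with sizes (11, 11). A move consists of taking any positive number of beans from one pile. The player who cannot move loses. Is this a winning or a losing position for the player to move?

Losing position

Compute the nim-sum pairwise:
11 ⊕ 11 = 0
The nim-sum is 0, so this is a P-position: the player to move is in a losing position under optimal play.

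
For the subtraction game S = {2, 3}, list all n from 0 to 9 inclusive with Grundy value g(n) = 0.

Grundy values for subtraction set {2, 3}:
k:     0  1  2  3  4  5  6  7  8  9
g(k):  0  0  1  1  2  0  0  1  1  2
The P-positions (g = 0) in 0..9 are 0, 1, 5, 6.

0, 1, 5, 6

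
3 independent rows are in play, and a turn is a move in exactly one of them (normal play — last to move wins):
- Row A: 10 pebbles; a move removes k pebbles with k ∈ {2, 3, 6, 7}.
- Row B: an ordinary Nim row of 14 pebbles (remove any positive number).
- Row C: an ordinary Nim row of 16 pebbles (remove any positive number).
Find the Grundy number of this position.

30

For row A, compute g(0), g(1), … with moves {2, 3, 6, 7}:
g(0) = mex{} = 0
g(1) = mex{} = 0
g(2) = mex{0} = 1
g(3) = mex{0} = 1
g(4) = mex{0,1} = 2
g(5) = mex{1} = 0
g(6) = mex{0,1,2} = 3
g(7) = mex{0,2} = 1
g(8) = mex{0,1,3} = 2
g(9) = mex{1,3} = 0
g(10) = mex{1,2} = 0
So g(10) = 0.
Row B is a plain Nim row of size 14, so its Grundy value is 14.
Row C is a plain Nim row of size 16, so its Grundy value is 16.
By the Sprague-Grundy theorem, the Grundy value of a sum of independent games is the XOR of the component values.
Combined value = 0 ⊕ 14 ⊕ 16 = 30.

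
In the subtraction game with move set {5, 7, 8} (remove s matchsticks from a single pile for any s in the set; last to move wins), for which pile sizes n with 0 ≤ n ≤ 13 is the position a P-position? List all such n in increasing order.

0, 1, 2, 3, 4, 13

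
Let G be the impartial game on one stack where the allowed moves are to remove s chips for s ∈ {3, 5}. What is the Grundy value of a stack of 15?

2

Build the Grundy sequence with g(k) = mex{g(k−s) : s ∈ {3, 5}, s ≤ k}:
k:     0  1  2  3  4  5  6  7  8  9 10 11 12 13 14 15
g(k):  0  0  0  1  1  1  2  2  0  0  0  1  1  1  2  2
So g(15) = 2.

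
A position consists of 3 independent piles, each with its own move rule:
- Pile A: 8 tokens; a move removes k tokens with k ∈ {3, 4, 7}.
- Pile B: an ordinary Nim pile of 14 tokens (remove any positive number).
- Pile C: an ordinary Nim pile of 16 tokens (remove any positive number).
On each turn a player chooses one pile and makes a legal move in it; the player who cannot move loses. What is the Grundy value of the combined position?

28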